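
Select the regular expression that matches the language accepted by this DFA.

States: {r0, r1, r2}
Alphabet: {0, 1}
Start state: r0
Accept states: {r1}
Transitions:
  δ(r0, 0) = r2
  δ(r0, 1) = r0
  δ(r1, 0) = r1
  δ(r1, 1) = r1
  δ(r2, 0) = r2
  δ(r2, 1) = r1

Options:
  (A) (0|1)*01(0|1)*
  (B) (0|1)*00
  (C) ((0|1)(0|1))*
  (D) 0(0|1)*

Check each option against the DFA on short strings; one disagreement eliminates an option:
  (A) (0|1)*01(0|1)*: agrees with the DFA on every string of length ≤ 6
  (B) (0|1)*00: on '00' the DFA goes r0 → r2 → r2 and rejects (r2 ∉ Accept), but the regex matches it → eliminate
  (C) ((0|1)(0|1))*: on ε the DFA stays in r0 and rejects (r0 ∉ Accept), but the regex matches it → eliminate
  (D) 0(0|1)*: on '0' the DFA goes r0 → r2 and rejects (r2 ∉ Accept), but the regex matches it → eliminate
Only (A) is consistent with the DFA.
(A) (0|1)*01(0|1)*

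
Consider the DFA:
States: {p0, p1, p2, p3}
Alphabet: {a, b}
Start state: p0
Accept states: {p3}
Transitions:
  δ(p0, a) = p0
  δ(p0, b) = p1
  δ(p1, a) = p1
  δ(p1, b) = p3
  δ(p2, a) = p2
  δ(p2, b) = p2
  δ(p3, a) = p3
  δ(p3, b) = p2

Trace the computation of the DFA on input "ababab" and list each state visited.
read 'a': p0 → p0
  read 'b': p0 → p1
  read 'a': p1 → p1
  read 'b': p1 → p3
  read 'a': p3 → p3
  read 'b': p3 → p2
p0 -> p0 -> p1 -> p1 -> p3 -> p3 -> p2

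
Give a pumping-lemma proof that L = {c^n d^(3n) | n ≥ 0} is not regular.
Assume L is regular with pumping length p. Idea: pumping the c-block breaks the 1:3 ratio.
Choose s = c^p d^(3p) (length 4p ≥ p). By the pumping lemma, s = xyz with |xy| ≤ p, |y| > 0, so y = c^k with k ≥ 1. Then xy²z = c^(p+k) d^(3p). For this to be in L we would need 3p = 3(p+k), i.e. 3k = 0, contradicting k ≥ 1. So xy²z ∉ L.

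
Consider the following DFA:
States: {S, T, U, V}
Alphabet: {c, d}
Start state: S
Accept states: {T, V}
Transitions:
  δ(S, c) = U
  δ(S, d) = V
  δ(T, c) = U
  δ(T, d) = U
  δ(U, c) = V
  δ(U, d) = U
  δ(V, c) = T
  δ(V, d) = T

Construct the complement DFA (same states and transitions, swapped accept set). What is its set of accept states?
Complement accept states = All states \ Original accept states
= {S, T, U, V} \ {T, V}
{S, U}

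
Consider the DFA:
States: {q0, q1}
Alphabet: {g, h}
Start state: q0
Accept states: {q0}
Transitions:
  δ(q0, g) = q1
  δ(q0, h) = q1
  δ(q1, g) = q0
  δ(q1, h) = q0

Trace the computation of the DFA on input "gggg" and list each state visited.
read 'g': q0 → q1
  read 'g': q1 → q0
  read 'g': q0 → q1
  read 'g': q1 → q0
q0 -> q1 -> q0 -> q1 -> q0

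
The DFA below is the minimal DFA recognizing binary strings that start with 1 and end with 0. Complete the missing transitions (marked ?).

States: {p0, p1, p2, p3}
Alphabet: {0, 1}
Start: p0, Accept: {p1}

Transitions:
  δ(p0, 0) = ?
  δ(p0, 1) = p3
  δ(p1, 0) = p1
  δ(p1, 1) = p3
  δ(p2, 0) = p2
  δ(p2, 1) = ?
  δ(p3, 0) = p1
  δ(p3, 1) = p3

From the language and accept set, identify what each state tracks — p0: no input read; p1: started with 1, last symbol 0; p2: started with 0 (dead); p3: started with 1, last symbol 1.
Each missing δ(q, a) is the state matching the new tracked value after reading a.
δ(p0, 0) = p2; δ(p2, 1) = p2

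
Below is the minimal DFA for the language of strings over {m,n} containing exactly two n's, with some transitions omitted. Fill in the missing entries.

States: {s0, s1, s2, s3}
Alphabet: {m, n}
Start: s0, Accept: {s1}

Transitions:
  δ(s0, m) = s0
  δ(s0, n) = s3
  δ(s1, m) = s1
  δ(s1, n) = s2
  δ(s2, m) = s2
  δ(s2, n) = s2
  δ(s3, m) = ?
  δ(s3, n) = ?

From the language and accept set, identify what each state tracks — s0: zero n's; s1: two n's; s2: ≥ three n's (dead); s3: one n.
Each missing δ(q, a) is the state matching the new tracked value after reading a.
δ(s3, m) = s3; δ(s3, n) = s1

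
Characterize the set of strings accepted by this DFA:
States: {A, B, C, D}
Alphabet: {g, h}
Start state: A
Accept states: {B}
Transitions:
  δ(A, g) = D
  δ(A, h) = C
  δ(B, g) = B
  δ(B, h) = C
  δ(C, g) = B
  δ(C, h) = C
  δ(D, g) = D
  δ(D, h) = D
Testing a few strings:
  'hg' → accept
  'h' → reject
  'gh' → reject
  'hgh' → reject
State roles: A=no input read; B=started with h, last symbol g; C=started with h, last symbol h; D=started with g (dead)
All strings over {g,h} that start with h and end with g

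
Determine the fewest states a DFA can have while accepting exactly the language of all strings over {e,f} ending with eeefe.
By Myhill–Nerode, count the distinguishable equivalence classes: 6 classes — one per longest suffix of the input that is a prefix of 'eeefe' (lengths 0 through 5); only the length-5 class is accepting.
6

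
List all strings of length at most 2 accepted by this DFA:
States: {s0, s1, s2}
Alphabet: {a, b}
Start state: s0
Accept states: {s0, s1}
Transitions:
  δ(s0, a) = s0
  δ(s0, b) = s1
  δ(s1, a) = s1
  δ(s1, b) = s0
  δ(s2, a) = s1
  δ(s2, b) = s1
ε, a, b, aa, ab, ba, bb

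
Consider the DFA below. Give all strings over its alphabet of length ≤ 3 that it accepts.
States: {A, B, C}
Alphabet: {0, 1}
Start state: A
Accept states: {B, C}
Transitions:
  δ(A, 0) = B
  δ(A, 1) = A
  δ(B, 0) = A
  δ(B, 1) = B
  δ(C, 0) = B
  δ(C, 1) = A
0, 01, 10, 000, 011, 101, 110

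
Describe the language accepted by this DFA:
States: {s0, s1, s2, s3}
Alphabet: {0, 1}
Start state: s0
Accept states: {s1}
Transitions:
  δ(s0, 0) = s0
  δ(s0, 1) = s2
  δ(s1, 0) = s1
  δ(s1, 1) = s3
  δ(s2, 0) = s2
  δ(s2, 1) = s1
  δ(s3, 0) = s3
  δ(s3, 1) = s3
Testing a few strings:
  '1010' → accept
  '1' → reject
  '1101' → reject
  '0' → reject
State roles: s0=zero 1's; s1=two 1's; s2=one 1; s3=≥ three 1's (dead)
All binary strings containing exactly two 1's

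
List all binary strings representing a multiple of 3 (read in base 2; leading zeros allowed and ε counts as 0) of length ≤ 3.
ε, 0, 00, 11, 000, 011, 110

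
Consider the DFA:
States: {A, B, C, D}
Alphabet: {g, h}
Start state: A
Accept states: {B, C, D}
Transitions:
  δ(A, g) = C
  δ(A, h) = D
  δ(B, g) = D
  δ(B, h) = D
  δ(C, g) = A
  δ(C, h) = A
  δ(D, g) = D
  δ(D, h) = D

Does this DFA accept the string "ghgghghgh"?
Processing string "ghgghghgh":
  A --g--> C
  C --h--> A
  A --g--> C
  C --g--> A
  A --h--> D
  D --g--> D
  D --h--> D
  D --g--> D
  D --h--> D
Final state: D
Accept states: {B, C, D}
Yes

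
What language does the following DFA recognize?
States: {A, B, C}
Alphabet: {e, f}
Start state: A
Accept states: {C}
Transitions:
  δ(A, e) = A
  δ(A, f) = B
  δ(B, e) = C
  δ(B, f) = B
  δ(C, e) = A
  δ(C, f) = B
Testing a few strings:
  'fff' → reject
  'e' → reject
  'f' → reject
  'ee' → reject
State roles: A=no suffix match; B=one trailing f; C=suffix is fe
All strings over {e,f} ending with fe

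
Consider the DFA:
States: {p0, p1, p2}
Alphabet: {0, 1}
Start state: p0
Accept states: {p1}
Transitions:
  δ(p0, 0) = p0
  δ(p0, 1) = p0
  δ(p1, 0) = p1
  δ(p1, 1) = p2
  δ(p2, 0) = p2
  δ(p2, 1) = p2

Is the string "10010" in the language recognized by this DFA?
Processing string "10010":
  p0 --1--> p0
  p0 --0--> p0
  p0 --0--> p0
  p0 --1--> p0
  p0 --0--> p0
Final state: p0
Accept states: {p1}
No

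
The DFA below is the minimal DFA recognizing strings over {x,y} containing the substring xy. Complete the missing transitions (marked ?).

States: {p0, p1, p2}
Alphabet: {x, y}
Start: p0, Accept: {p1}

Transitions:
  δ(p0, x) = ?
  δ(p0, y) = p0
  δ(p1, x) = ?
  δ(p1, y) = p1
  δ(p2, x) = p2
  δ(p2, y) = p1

From the language and accept set, identify what each state tracks — p0: no x seen yet; p1: substring xy seen; p2: seen a x, waiting for y.
Each missing δ(q, a) is the state matching the new tracked value after reading a.
δ(p0, x) = p2; δ(p1, x) = p1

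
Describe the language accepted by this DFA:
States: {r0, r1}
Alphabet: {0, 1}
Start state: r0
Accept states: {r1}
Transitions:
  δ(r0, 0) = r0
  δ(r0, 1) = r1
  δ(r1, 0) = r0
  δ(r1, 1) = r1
Testing a few strings:
  '111' → accept
  '0' → reject
  '101' → accept
  '01' → accept
State roles: r0=last symbol not 1; r1=last symbol is 1
All binary strings ending with 1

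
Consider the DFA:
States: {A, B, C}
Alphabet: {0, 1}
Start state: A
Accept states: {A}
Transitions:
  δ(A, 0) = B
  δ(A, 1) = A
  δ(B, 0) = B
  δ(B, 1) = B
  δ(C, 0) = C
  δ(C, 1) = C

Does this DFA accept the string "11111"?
Processing string "11111":
  A --1--> A
  A --1--> A
  A --1--> A
  A --1--> A
  A --1--> A
Final state: A
Accept states: {A}
Yes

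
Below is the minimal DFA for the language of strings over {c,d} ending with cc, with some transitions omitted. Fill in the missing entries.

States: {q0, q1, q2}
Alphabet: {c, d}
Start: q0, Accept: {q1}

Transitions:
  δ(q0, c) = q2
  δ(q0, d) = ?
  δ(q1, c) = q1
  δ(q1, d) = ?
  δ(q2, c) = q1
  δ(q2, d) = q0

From the language and accept set, identify what each state tracks — q0: last symbol not c; q1: two trailing c's; q2: one trailing c.
Each missing δ(q, a) is the state matching the new tracked value after reading a.
δ(q0, d) = q0; δ(q1, d) = q0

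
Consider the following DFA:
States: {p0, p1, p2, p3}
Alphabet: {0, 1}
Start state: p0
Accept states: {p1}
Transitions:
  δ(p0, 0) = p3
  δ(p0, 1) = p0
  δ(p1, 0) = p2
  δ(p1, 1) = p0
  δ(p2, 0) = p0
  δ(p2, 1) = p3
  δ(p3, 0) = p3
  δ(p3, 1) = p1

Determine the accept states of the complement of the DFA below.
Complement accept states = All states \ Original accept states
= {p0, p1, p2, p3} \ {p1}
{p0, p2, p3}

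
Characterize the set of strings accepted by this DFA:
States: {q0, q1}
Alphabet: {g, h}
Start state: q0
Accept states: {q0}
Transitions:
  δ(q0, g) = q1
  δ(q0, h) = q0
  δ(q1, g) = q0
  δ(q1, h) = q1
Testing a few strings:
  'g' → reject
  'hh' → accept
  'hgg' → accept
  'h' → accept
State roles: q0=even number of g's so far; q1=odd number of g's so far
All strings over {g,h} with an even number of g's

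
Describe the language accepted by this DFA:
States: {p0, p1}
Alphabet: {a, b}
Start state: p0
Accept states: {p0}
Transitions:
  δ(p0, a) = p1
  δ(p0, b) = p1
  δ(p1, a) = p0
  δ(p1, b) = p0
Testing a few strings:
  'aa' → accept
  'a' → reject
  'aaa' → reject
  'b' → reject
State roles: p0=even length so far; p1=odd length so far
All strings over {a,b} of even length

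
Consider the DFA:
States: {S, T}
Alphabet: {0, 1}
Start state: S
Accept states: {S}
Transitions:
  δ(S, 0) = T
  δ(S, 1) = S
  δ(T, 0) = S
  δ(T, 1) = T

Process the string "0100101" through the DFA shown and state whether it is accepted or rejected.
Processing string "0100101":
  S --0--> T
  T --1--> T
  T --0--> S
  S --0--> T
  T --1--> T
  T --0--> S
  S --1--> S
Final state: S
Accept states: {S}
Yes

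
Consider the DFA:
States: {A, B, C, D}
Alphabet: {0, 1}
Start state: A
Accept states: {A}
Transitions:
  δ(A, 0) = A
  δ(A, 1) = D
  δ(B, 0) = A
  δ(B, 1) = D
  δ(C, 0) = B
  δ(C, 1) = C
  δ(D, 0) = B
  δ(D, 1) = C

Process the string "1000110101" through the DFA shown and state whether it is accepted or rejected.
Processing string "1000110101":
  A --1--> D
  D --0--> B
  B --0--> A
  A --0--> A
  A --1--> D
  D --1--> C
  C --0--> B
  B --1--> D
  D --0--> B
  B --1--> D
Final state: D
Accept states: {A}
No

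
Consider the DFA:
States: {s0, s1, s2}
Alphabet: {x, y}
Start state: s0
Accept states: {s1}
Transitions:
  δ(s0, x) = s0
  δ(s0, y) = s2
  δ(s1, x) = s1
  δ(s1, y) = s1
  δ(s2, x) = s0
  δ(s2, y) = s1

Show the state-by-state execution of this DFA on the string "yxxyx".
read 'y': s0 → s2
  read 'x': s2 → s0
  read 'x': s0 → s0
  read 'y': s0 → s2
  read 'x': s2 → s0
s0 -> s2 -> s0 -> s0 -> s2 -> s0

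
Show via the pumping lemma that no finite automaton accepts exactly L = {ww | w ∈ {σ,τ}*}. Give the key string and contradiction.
Assume L is regular with pumping length p. Idea: pumping the leading σ-block breaks the equality of the two halves.
Choose s = σ^p τ σ^p τ ∈ L (with w = σ^p τ). |s| = 2p+2 ≥ p. By the pumping lemma, s = xyz with |xy| ≤ p, |y| > 0, so y = σ^k with k ≥ 1, in the first σ-block. Then xy²z = σ^(p+k) τ σ^p τ, of length 2p+2+k. If k is odd this length is odd, so it cannot be of the form ww. If k is even, each half has length p+1+k/2 ≤ p+k, so the first half lies entirely inside the leading σ-block and contains no τ, while the second half ends in τ; the halves differ. Either way xy²z ∉ L.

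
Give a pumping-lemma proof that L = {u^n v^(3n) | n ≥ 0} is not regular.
Assume L is regular with pumping length p. Idea: pumping the u-block breaks the 1:3 ratio.
Choose s = u^p v^(3p) (length 4p ≥ p). By the pumping lemma, s = xyz with |xy| ≤ p, |y| > 0, so y = u^k with k ≥ 1. Then xy²z = u^(p+k) v^(3p). For this to be in L we would need 3p = 3(p+k), i.e. 3k = 0, contradicting k ≥ 1. So xy²z ∉ L.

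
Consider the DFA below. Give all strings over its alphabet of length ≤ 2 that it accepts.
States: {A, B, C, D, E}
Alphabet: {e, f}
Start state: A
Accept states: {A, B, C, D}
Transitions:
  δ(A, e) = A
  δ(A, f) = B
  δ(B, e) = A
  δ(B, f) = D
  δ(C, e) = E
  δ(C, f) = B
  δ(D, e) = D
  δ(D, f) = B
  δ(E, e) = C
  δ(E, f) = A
ε, e, f, ee, ef, fe, ff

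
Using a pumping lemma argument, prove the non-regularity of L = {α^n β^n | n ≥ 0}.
Assume L is regular with pumping length p. Idea: pumping the α-block changes the count balance.
Choose s = α^p β^p (length 2p ≥ p). By the pumping lemma, s = xyz with |xy| ≤ p, |y| > 0. So y = α^k for some k > 0 (since xy is entirely within the α's). Pumping gives xy²z = α^(p+k) β^p, which is not in L since p+k ≠ p.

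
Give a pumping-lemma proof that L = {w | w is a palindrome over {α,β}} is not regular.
Assume L is regular with pumping length p. Idea: pumping the leading α-block breaks the symmetry.
Choose s = α^p β α^p (a palindrome of length 2p+1 ≥ p). By the pumping lemma, s = xyz with |xy| ≤ p, |y| > 0, so y = α^k with k > 0 (xy lies entirely in the first α^p). Then xy²z = α^(p+k) β α^p, which is not a palindrome since p+k ≠ p.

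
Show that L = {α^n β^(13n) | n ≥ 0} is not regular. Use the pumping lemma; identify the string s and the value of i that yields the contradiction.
Assume L is regular with pumping length p. Idea: pumping the α-block breaks the 1:13 ratio.
Choose s = α^p β^(13p) (length 14p ≥ p). By the pumping lemma, s = xyz with |xy| ≤ p, |y| > 0, so y = α^k with k ≥ 1. Then xy²z = α^(p+k) β^(13p). For this to be in L we would need 13p = 13(p+k), i.e. 13k = 0, contradicting k ≥ 1. So xy²z ∉ L.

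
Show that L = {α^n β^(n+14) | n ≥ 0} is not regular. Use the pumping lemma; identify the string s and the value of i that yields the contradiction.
Assume L is regular with pumping length p. Idea: pumping the α-block breaks the fixed offset of 14.
Choose s = α^p β^(p+14) ∈ L. By the pumping lemma, s = xyz with |xy| ≤ p, |y| > 0, so y = α^k with k ≥ 1. Then xy²z = α^(p+k) β^(p+14). For this to be in L we would need p+14 = (p+k)+14, i.e. k = 0, contradicting k ≥ 1. So xy²z ∉ L.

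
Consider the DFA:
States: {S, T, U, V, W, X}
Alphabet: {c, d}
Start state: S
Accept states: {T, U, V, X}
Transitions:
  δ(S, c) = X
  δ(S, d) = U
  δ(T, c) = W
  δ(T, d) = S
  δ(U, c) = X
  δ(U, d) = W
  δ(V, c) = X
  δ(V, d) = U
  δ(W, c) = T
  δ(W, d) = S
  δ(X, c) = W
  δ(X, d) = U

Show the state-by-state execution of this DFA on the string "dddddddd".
read 'd': S → U
  read 'd': U → W
  read 'd': W → S
  read 'd': S → U
  read 'd': U → W
  read 'd': W → S
  read 'd': S → U
  read 'd': U → W
S -> U -> W -> S -> U -> W -> S -> U -> W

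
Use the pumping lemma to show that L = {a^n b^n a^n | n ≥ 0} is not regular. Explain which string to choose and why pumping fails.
Assume L is regular with pumping length p. Idea: pumping the first a-block unbalances it against the other two.
Choose s = a^p b^p a^p ∈ L (|s| = 3p ≥ p). By the pumping lemma, s = xyz with |xy| ≤ p, |y| > 0, so y = a^k with k ≥ 1, inside the first a-block. Then xy²z = a^(p+k) b^p a^p. The first block has length p+k ≠ p, so the three block lengths are no longer equal and xy²z ∉ L.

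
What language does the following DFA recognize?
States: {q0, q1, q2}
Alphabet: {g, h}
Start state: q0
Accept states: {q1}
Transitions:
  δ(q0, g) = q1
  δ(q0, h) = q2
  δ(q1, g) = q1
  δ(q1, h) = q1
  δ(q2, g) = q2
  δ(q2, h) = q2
Testing a few strings:
  'ghh' → accept
  'hh' → reject
  'hhh' → reject
  'ggh' → accept
State roles: q0=no input read; q1=started with g; q2=started with h (dead)
All strings over {g,h} starting with g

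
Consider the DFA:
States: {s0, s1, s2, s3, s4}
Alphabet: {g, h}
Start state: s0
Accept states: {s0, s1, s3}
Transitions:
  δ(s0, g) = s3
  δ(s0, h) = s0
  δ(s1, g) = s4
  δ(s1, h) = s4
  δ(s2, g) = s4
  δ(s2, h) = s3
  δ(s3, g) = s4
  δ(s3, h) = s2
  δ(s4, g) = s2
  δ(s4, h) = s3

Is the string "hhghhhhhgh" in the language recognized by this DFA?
Processing string "hhghhhhhgh":
  s0 --h--> s0
  s0 --h--> s0
  s0 --g--> s3
  s3 --h--> s2
  s2 --h--> s3
  s3 --h--> s2
  s2 --h--> s3
  s3 --h--> s2
  s2 --g--> s4
  s4 --h--> s3
Final state: s3
Accept states: {s0, s1, s3}
Yes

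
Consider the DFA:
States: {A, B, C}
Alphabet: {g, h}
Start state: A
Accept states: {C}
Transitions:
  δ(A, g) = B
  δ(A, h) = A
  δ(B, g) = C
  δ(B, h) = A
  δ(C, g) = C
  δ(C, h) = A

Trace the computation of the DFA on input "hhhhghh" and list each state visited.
read 'h': A → A
  read 'h': A → A
  read 'h': A → A
  read 'h': A → A
  read 'g': A → B
  read 'h': B → A
  read 'h': A → A
A -> A -> A -> A -> A -> B -> A -> A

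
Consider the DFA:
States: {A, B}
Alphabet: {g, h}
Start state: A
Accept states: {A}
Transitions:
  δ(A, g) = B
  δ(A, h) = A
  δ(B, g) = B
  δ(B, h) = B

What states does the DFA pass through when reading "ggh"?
read 'g': A → B
  read 'g': B → B
  read 'h': B → B
A -> B -> B -> B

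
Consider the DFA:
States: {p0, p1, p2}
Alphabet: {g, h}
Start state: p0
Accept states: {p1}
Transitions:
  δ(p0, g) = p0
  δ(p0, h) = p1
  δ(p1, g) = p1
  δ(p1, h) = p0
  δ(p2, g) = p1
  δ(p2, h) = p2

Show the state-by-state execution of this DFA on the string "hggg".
read 'h': p0 → p1
  read 'g': p1 → p1
  read 'g': p1 → p1
  read 'g': p1 → p1
p0 -> p1 -> p1 -> p1 -> p1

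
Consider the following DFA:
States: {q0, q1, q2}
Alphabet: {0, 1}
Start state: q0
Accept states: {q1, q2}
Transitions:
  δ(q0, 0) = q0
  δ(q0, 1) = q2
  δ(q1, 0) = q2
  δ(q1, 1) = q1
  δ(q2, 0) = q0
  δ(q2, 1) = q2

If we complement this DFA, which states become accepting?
Complement accept states = All states \ Original accept states
= {q0, q1, q2} \ {q1, q2}
{q0}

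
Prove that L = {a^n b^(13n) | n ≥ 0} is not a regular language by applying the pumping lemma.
Assume L is regular with pumping length p. Idea: pumping the a-block breaks the 1:13 ratio.
Choose s = a^p b^(13p) (length 14p ≥ p). By the pumping lemma, s = xyz with |xy| ≤ p, |y| > 0, so y = a^k with k ≥ 1. Then xy²z = a^(p+k) b^(13p). For this to be in L we would need 13p = 13(p+k), i.e. 13k = 0, contradicting k ≥ 1. So xy²z ∉ L.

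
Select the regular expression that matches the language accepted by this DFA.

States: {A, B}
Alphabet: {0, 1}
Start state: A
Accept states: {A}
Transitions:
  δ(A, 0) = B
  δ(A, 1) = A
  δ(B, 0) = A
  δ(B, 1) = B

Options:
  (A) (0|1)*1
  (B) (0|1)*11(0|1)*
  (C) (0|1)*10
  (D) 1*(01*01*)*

Check each option against the DFA on short strings; one disagreement eliminates an option:
  (A) (0|1)*1: on ε the DFA stays in A and accepts (A ∈ Accept), but the regex does not match it → eliminate
  (B) (0|1)*11(0|1)*: on ε the DFA stays in A and accepts (A ∈ Accept), but the regex does not match it → eliminate
  (C) (0|1)*10: on ε the DFA stays in A and accepts (A ∈ Accept), but the regex does not match it → eliminate
  (D) 1*(01*01*)*: agrees with the DFA on every string of length ≤ 6
Only (D) is consistent with the DFA.
(D) 1*(01*01*)*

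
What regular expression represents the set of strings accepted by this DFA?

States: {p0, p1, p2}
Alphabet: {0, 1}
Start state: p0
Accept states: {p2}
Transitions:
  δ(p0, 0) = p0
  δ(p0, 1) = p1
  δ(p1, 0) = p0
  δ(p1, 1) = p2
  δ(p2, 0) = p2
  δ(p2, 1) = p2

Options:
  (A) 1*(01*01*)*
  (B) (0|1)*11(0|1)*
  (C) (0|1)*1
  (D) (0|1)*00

Check each option against the DFA on short strings; one disagreement eliminates an option:
  (A) 1*(01*01*)*: on ε the DFA stays in p0 and rejects (p0 ∉ Accept), but the regex matches it → eliminate
  (B) (0|1)*11(0|1)*: agrees with the DFA on every string of length ≤ 6
  (C) (0|1)*1: on '1' the DFA goes p0 → p1 and rejects (p1 ∉ Accept), but the regex matches it → eliminate
  (D) (0|1)*00: on '00' the DFA goes p0 → p0 → p0 and rejects (p0 ∉ Accept), but the regex matches it → eliminate
Only (B) is consistent with the DFA.
(B) (0|1)*11(0|1)*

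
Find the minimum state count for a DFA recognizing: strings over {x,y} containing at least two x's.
By Myhill–Nerode, count the distinguishable equivalence classes: three classes — 0, 1, or ≥2 x's seen.
3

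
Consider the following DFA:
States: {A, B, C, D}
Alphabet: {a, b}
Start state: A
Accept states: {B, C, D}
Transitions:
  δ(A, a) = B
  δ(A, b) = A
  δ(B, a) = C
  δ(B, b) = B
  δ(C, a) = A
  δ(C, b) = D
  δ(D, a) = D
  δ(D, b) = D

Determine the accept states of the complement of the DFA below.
Complement accept states = All states \ Original accept states
= {A, B, C, D} \ {B, C, D}
{A}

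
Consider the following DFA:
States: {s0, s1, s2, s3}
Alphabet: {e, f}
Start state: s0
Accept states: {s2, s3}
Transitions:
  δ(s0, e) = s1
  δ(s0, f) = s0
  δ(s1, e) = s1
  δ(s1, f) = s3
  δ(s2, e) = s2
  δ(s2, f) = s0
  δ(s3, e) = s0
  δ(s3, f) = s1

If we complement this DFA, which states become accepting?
Complement accept states = All states \ Original accept states
= {s0, s1, s2, s3} \ {s2, s3}
{s0, s1}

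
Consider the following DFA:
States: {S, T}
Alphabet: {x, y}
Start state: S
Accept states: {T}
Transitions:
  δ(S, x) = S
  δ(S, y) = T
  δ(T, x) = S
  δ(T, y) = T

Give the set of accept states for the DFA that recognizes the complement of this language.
Complement accept states = All states \ Original accept states
= {S, T} \ {T}
{S}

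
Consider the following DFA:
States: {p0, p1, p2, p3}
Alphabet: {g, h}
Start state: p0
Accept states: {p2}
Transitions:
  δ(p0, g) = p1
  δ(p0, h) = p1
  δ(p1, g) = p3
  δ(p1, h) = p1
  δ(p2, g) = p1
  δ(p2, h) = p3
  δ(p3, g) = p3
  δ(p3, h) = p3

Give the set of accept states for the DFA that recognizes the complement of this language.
Complement accept states = All states \ Original accept states
= {p0, p1, p2, p3} \ {p2}
{p0, p1, p3}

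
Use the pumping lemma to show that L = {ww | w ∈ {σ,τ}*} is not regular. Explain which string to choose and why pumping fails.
Assume L is regular with pumping length p. Idea: pumping the leading σ-block breaks the equality of the two halves.
Choose s = σ^p τ σ^p τ ∈ L (with w = σ^p τ). |s| = 2p+2 ≥ p. By the pumping lemma, s = xyz with |xy| ≤ p, |y| > 0, so y = σ^k with k ≥ 1, in the first σ-block. Then xy²z = σ^(p+k) τ σ^p τ, of length 2p+2+k. If k is odd this length is odd, so it cannot be of the form ww. If k is even, each half has length p+1+k/2 ≤ p+k, so the first half lies entirely inside the leading σ-block and contains no τ, while the second half ends in τ; the halves differ. Either way xy²z ∉ L.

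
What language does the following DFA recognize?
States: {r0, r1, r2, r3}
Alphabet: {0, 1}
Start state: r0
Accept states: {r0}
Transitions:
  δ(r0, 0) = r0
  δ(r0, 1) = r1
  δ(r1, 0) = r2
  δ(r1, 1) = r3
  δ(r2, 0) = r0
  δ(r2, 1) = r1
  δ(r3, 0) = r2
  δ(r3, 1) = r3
Testing a few strings:
  '0011' → reject
  '0' → accept
  '10' → reject
  '1' → reject
State roles: r0=value ≡ 0 (mod 4); r1=value ≡ 1 (mod 4); r2=value ≡ 2 (mod 4); r3=value ≡ 3 (mod 4)
All binary strings representing a multiple of 4 (read in base 2; leading zeros allowed and ε counts as 0)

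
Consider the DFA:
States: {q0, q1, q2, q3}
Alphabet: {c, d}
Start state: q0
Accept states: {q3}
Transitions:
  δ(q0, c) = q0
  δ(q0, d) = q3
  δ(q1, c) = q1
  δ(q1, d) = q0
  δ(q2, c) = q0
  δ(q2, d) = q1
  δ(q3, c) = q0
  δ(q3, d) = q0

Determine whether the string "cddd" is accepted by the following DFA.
Processing string "cddd":
  q0 --c--> q0
  q0 --d--> q3
  q3 --d--> q0
  q0 --d--> q3
Final state: q3
Accept states: {q3}
Yes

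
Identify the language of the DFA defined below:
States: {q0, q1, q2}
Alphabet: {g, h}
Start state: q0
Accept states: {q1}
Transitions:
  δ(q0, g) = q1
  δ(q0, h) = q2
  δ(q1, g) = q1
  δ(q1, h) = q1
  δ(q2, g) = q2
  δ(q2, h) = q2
Testing a few strings:
  'h' → reject
  'gg' → accept
  'hh' → reject
  'g' → accept
State roles: q0=no input read; q1=started with g; q2=started with h (dead)
All strings over {g,h} starting with g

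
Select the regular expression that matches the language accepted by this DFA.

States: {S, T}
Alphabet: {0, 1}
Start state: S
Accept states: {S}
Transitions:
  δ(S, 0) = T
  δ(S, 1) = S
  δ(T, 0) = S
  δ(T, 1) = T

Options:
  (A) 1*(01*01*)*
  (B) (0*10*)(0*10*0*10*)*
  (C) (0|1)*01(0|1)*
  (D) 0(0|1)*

Check each option against the DFA on short strings; one disagreement eliminates an option:
  (A) 1*(01*01*)*: agrees with the DFA on every string of length ≤ 6
  (B) (0*10*)(0*10*0*10*)*: on ε the DFA stays in S and accepts (S ∈ Accept), but the regex does not match it → eliminate
  (C) (0|1)*01(0|1)*: on ε the DFA stays in S and accepts (S ∈ Accept), but the regex does not match it → eliminate
  (D) 0(0|1)*: on ε the DFA stays in S and accepts (S ∈ Accept), but the regex does not match it → eliminate
Only (A) is consistent with the DFA.
(A) 1*(01*01*)*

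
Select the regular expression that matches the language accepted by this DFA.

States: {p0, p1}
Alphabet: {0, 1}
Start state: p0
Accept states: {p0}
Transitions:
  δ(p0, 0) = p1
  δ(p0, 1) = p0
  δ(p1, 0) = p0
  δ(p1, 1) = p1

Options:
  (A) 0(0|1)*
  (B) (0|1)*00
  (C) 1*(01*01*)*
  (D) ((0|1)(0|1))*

Check each option against the DFA on short strings; one disagreement eliminates an option:
  (A) 0(0|1)*: on ε the DFA stays in p0 and accepts (p0 ∈ Accept), but the regex does not match it → eliminate
  (B) (0|1)*00: on ε the DFA stays in p0 and accepts (p0 ∈ Accept), but the regex does not match it → eliminate
  (C) 1*(01*01*)*: agrees with the DFA on every string of length ≤ 6
  (D) ((0|1)(0|1))*: on '1' the DFA goes p0 → p0 and accepts (p0 ∈ Accept), but the regex does not match it → eliminate
Only (C) is consistent with the DFA.
(C) 1*(01*01*)*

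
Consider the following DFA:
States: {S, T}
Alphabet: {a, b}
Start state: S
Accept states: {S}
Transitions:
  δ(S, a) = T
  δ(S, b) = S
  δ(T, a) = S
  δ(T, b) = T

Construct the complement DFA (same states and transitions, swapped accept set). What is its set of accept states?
Complement accept states = All states \ Original accept states
= {S, T} \ {S}
{T}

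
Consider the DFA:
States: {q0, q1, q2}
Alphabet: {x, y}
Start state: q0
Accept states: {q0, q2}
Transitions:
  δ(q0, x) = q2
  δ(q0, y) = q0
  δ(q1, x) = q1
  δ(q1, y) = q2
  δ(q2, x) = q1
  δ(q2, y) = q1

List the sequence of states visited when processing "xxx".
read 'x': q0 → q2
  read 'x': q2 → q1
  read 'x': q1 → q1
q0 -> q2 -> q1 -> q1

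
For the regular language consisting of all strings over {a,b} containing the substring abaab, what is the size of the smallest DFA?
By Myhill–Nerode, count the distinguishable equivalence classes: 6 classes — one per longest suffix of the input that is a prefix of 'abaab' (lengths 0 through 4), plus an absorbing 'already seen abaab' class.
6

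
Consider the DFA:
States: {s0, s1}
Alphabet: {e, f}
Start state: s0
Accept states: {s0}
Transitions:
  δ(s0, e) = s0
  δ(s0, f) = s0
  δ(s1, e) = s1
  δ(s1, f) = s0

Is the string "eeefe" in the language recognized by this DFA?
Processing string "eeefe":
  s0 --e--> s0
  s0 --e--> s0
  s0 --e--> s0
  s0 --f--> s0
  s0 --e--> s0
Final state: s0
Accept states: {s0}
Yes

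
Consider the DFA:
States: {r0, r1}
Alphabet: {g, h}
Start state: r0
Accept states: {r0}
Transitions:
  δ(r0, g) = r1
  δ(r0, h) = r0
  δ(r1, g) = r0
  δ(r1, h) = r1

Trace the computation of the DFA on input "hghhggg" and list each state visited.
read 'h': r0 → r0
  read 'g': r0 → r1
  read 'h': r1 → r1
  read 'h': r1 → r1
  read 'g': r1 → r0
  read 'g': r0 → r1
  read 'g': r1 → r0
r0 -> r0 -> r1 -> r1 -> r1 -> r0 -> r1 -> r0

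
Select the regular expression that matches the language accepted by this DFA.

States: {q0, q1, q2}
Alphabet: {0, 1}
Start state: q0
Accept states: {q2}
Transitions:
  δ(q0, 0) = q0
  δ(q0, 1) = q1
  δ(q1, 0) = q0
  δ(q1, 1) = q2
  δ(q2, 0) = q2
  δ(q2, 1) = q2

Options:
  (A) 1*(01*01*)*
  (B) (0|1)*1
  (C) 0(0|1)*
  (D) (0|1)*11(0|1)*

Check each option against the DFA on short strings; one disagreement eliminates an option:
  (A) 1*(01*01*)*: on ε the DFA stays in q0 and rejects (q0 ∉ Accept), but the regex matches it → eliminate
  (B) (0|1)*1: on '1' the DFA goes q0 → q1 and rejects (q1 ∉ Accept), but the regex matches it → eliminate
  (C) 0(0|1)*: on '0' the DFA goes q0 → q0 and rejects (q0 ∉ Accept), but the regex matches it → eliminate
  (D) (0|1)*11(0|1)*: agrees with the DFA on every string of length ≤ 6
Only (D) is consistent with the DFA.
(D) (0|1)*11(0|1)*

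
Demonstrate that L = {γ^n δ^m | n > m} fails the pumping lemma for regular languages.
Assume L is regular with pumping length p. Idea: pumping down the γ-block drops the γ-count to at most the δ-count.
Choose s = γ^(p+1) δ^p ∈ L (|s| = 2p+1 ≥ p). By the pumping lemma, s = xyz with |xy| ≤ p, |y| > 0, so y = γ^k with k ≥ 1. Take i = 0: xz = γ^(p+1−k) δ^p. Since k ≥ 1, p+1−k ≤ p, so the number of γ's is no longer strictly greater than the number of δ's, hence xz ∉ L.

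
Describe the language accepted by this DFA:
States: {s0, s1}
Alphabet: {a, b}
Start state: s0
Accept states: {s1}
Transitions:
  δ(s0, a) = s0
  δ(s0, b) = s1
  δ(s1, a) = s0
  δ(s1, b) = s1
Testing a few strings:
  'abb' → accept
  'bbb' → accept
  'a' → reject
  'b' → accept
State roles: s0=last symbol not b; s1=last symbol is b
All strings over {a,b} ending with b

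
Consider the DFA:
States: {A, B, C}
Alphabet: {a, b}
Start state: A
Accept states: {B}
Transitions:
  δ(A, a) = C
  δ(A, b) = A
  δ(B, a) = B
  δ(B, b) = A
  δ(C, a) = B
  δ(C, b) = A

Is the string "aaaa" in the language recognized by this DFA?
Processing string "aaaa":
  A --a--> C
  C --a--> B
  B --a--> B
  B --a--> B
Final state: B
Accept states: {B}
Yes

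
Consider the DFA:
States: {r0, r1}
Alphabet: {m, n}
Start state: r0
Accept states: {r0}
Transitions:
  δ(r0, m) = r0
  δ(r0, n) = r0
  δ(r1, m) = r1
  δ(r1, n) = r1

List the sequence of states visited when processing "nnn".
read 'n': r0 → r0
  read 'n': r0 → r0
  read 'n': r0 → r0
r0 -> r0 -> r0 -> r0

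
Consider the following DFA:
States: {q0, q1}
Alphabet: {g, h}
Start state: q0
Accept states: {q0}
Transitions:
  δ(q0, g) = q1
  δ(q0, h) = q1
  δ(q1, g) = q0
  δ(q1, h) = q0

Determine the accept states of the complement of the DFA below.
Complement accept states = All states \ Original accept states
= {q0, q1} \ {q0}
{q1}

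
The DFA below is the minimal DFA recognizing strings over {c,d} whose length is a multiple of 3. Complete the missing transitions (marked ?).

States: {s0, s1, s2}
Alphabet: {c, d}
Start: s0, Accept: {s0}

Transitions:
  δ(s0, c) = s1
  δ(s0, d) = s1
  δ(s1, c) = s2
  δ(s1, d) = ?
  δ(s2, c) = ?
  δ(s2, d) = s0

From the language and accept set, identify what each state tracks — s0: length ≡ 0 (mod 3); s1: length ≡ 1 (mod 3); s2: length ≡ 2 (mod 3).
Each missing δ(q, a) is the state matching the new tracked value after reading a.
δ(s1, d) = s2; δ(s2, c) = s0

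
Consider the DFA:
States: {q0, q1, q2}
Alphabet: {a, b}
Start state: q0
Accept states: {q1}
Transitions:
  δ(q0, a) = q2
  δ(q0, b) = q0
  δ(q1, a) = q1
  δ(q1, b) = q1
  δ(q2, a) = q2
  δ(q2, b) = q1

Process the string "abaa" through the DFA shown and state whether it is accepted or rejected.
Processing string "abaa":
  q0 --a--> q2
  q2 --b--> q1
  q1 --a--> q1
  q1 --a--> q1
Final state: q1
Accept states: {q1}
Yes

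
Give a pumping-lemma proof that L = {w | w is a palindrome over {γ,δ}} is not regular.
Assume L is regular with pumping length p. Idea: pumping the leading γ-block breaks the symmetry.
Choose s = γ^p δ γ^p (a palindrome of length 2p+1 ≥ p). By the pumping lemma, s = xyz with |xy| ≤ p, |y| > 0, so y = γ^k with k > 0 (xy lies entirely in the first γ^p). Then xy²z = γ^(p+k) δ γ^p, which is not a palindrome since p+k ≠ p.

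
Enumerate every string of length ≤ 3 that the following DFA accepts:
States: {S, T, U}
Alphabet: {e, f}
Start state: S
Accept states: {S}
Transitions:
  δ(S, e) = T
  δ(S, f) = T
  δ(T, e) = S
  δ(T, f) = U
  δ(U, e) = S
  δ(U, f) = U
ε, ee, fe, efe, ffe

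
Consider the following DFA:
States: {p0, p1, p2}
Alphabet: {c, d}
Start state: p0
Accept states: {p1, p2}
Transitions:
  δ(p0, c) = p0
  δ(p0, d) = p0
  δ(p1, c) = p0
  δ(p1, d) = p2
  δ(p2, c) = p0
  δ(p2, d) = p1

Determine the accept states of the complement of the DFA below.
Complement accept states = All states \ Original accept states
= {p0, p1, p2} \ {p1, p2}
{p0}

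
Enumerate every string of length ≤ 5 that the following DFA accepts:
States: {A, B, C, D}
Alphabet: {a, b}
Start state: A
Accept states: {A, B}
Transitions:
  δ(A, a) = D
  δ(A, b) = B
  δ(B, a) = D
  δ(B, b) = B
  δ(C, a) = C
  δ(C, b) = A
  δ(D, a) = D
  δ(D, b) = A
ε, b, ab, bb, aab, abb, bab, bbb, aaab, aabb, abab, abbb, baab, babb, bbab, bbbb, aaaab, aaabb, aabab, aabbb, abaab, ababb, abbab, abbbb, baaab, baabb, babab, babbb, bbaab, bbabb, bbbab, bbbbb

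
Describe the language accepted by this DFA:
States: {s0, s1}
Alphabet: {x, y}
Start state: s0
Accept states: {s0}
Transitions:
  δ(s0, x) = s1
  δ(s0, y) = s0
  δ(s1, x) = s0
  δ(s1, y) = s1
Testing a few strings:
  'xx' → accept
  'y' → accept
  'yyy' → accept
  'x' → reject
State roles: s0=even number of x's so far; s1=odd number of x's so far
All strings over {x,y} with an even number of x's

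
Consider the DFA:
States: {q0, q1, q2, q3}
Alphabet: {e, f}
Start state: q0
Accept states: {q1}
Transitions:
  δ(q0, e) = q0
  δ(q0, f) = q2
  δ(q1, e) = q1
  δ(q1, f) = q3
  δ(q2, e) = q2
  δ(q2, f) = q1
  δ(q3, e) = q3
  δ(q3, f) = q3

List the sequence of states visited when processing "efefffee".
read 'e': q0 → q0
  read 'f': q0 → q2
  read 'e': q2 → q2
  read 'f': q2 → q1
  read 'f': q1 → q3
  read 'f': q3 → q3
  read 'e': q3 → q3
  read 'e': q3 → q3
q0 -> q0 -> q2 -> q2 -> q1 -> q3 -> q3 -> q3 -> q3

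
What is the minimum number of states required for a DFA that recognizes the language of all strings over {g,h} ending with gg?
By Myhill–Nerode, count the distinguishable equivalence classes: 3 classes — one per longest suffix of the input that is a prefix of 'gg' (lengths 0 through 2); only the length-2 class is accepting.
3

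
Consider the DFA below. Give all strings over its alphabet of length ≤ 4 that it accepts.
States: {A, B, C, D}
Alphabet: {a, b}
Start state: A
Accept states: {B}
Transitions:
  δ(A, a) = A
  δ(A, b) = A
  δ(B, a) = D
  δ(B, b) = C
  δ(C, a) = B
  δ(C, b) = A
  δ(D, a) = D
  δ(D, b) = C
None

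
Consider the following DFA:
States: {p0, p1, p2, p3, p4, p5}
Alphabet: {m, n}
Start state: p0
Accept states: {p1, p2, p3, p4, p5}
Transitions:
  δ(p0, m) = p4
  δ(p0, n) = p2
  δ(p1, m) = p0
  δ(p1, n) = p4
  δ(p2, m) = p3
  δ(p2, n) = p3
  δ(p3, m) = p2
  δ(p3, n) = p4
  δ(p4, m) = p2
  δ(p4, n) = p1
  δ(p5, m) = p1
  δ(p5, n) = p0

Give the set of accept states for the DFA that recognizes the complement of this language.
Complement accept states = All states \ Original accept states
= {p0, p1, p2, p3, p4, p5} \ {p1, p2, p3, p4, p5}
{p0}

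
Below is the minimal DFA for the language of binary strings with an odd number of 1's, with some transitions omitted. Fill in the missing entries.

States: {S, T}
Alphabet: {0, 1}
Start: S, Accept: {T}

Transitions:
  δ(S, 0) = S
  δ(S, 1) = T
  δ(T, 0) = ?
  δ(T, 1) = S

From the language and accept set, identify what each state tracks — S: even number of 1's so far; T: odd number of 1's so far.
Each missing δ(q, a) is the state matching the new tracked value after reading a.
δ(T, 0) = T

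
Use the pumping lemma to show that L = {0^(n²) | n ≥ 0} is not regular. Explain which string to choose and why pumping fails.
Assume L is regular with pumping length p. Idea: pumping adds a fixed amount, but gaps between consecutive squares grow.
Choose s = 0^(p²) (length p² ≥ p). By the pumping lemma, s = xyz with |xy| ≤ p, |y| > 0, so |y| = k with 1 ≤ k ≤ p. Then |xy²z| = p²+k. Since p² < p²+k ≤ p²+p < (p+1)², the length p²+k lies strictly between consecutive squares, so it is not a perfect square and xy²z ∉ L.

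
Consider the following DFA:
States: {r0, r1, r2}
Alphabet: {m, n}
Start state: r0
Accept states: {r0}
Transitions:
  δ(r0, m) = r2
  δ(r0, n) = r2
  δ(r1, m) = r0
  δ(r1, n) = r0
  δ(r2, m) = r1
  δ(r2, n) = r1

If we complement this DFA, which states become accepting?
Complement accept states = All states \ Original accept states
= {r0, r1, r2} \ {r0}
{r1, r2}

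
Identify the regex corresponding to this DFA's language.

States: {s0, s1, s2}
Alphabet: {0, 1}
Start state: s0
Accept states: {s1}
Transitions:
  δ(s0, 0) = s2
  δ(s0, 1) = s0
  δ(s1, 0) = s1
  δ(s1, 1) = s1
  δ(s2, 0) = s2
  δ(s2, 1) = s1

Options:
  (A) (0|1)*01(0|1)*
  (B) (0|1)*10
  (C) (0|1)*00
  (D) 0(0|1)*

Check each option against the DFA on short strings; one disagreement eliminates an option:
  (A) (0|1)*01(0|1)*: agrees with the DFA on every string of length ≤ 6
  (B) (0|1)*10: on '01' the DFA goes s0 → s2 → s1 and accepts (s1 ∈ Accept), but the regex does not match it → eliminate
  (C) (0|1)*00: on '00' the DFA goes s0 → s2 → s2 and rejects (s2 ∉ Accept), but the regex matches it → eliminate
  (D) 0(0|1)*: on '0' the DFA goes s0 → s2 and rejects (s2 ∉ Accept), but the regex matches it → eliminate
Only (A) is consistent with the DFA.
(A) (0|1)*01(0|1)*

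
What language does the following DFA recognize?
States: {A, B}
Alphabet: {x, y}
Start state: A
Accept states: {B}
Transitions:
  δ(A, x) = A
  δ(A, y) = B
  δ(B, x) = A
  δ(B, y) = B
Testing a few strings:
  'y' → accept
  'x' → reject
  'xxy' → accept
  'yx' → reject
State roles: A=last symbol not y; B=last symbol is y
All strings over {x,y} ending with y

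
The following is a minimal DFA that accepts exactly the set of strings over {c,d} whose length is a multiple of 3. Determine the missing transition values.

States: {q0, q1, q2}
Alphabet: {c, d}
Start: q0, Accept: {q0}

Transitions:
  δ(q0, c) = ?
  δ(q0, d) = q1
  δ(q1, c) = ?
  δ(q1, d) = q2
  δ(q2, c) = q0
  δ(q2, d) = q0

From the language and accept set, identify what each state tracks — q0: length ≡ 0 (mod 3); q1: length ≡ 1 (mod 3); q2: length ≡ 2 (mod 3).
Each missing δ(q, a) is the state matching the new tracked value after reading a.
δ(q0, c) = q1; δ(q1, c) = q2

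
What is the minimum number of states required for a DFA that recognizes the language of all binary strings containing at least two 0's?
By Myhill–Nerode, count the distinguishable equivalence classes: three classes — 0, 1, or ≥2 0's seen.
3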